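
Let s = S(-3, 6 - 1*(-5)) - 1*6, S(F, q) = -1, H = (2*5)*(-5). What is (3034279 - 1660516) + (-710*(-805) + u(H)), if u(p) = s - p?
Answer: 1945356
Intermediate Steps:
H = -50 (H = 10*(-5) = -50)
s = -7 (s = -1 - 1*6 = -1 - 6 = -7)
u(p) = -7 - p
(3034279 - 1660516) + (-710*(-805) + u(H)) = (3034279 - 1660516) + (-710*(-805) + (-7 - 1*(-50))) = 1373763 + (571550 + (-7 + 50)) = 1373763 + (571550 + 43) = 1373763 + 571593 = 1945356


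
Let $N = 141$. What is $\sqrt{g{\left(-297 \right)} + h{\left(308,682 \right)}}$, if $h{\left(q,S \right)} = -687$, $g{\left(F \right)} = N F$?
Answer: $2 i \sqrt{10641} \approx 206.31 i$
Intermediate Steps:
$g{\left(F \right)} = 141 F$
$\sqrt{g{\left(-297 \right)} + h{\left(308,682 \right)}} = \sqrt{141 \left(-297\right) - 687} = \sqrt{-41877 - 687} = \sqrt{-42564} = 2 i \sqrt{10641}$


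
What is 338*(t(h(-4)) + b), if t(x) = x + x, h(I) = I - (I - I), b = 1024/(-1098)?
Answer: -1657552/549 ≈ -3019.2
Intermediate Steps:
b = -512/549 (b = 1024*(-1/1098) = -512/549 ≈ -0.93260)
h(I) = I (h(I) = I - 1*0 = I + 0 = I)
t(x) = 2*x
338*(t(h(-4)) + b) = 338*(2*(-4) - 512/549) = 338*(-8 - 512/549) = 338*(-4904/549) = -1657552/549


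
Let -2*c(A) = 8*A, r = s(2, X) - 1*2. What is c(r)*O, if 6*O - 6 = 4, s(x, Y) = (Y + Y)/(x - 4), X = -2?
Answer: 0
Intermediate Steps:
s(x, Y) = 2*Y/(-4 + x) (s(x, Y) = (2*Y)/(-4 + x) = 2*Y/(-4 + x))
O = 5/3 (O = 1 + (1/6)*4 = 1 + 2/3 = 5/3 ≈ 1.6667)
r = 0 (r = 2*(-2)/(-4 + 2) - 1*2 = 2*(-2)/(-2) - 2 = 2*(-2)*(-1/2) - 2 = 2 - 2 = 0)
c(A) = -4*A
c(r)*O = -4*0*(5/3) = 0*(5/3) = 0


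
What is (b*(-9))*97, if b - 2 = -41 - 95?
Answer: 116982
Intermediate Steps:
b = -134 (b = 2 + (-41 - 95) = 2 - 136 = -134)
(b*(-9))*97 = -134*(-9)*97 = 1206*97 = 116982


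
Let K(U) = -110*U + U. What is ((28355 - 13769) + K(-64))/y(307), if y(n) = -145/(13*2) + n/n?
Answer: -560612/119 ≈ -4711.0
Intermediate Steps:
K(U) = -109*U
y(n) = -119/26 (y(n) = -145/26 + 1 = -119/26)
((28355 - 13769) + K(-64))/y(307) = ((28355 - 13769) - 109*(-64))/(-119/26) = (14586 + 6976)*(-26/119) = 21562*(-26/119) = -560612/119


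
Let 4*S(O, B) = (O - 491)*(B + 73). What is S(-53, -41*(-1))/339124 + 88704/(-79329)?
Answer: -2609297676/2241863983 ≈ -1.1639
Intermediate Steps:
S(O, B) = (-491 + O)*(73 + B)/4 (S(O, B) = ((O - 491)*(B + 73))/4 = ((-491 + O)*(73 + B))/4 = (-491 + O)*(73 + B)/4)
S(-53, -41*(-1))/339124 + 88704/(-79329) = (-35843/4 - (-20131)*(-1)/4 + (73/4)*(-53) + (¼)*(-41*(-1))*(-53))/339124 + 88704/(-79329) = (-35843/4 - 491/4*41 - 3869/4 + (¼)*41*(-53))*(1/339124) + 88704*(-1/79329) = (-35843/4 - 20131/4 - 3869/4 - 2173/4)*(1/339124) - 29568/26443 = -15504*1/339124 - 29568/26443 = -3876/84781 - 29568/26443 = -2609297676/2241863983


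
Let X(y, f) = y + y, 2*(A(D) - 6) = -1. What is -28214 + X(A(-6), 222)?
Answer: -28203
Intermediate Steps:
A(D) = 11/2 (A(D) = 6 + (1/2)*(-1) = 6 - 1/2 = 11/2)
X(y, f) = 2*y
-28214 + X(A(-6), 222) = -28214 + 2*(11/2) = -28214 + 11 = -28203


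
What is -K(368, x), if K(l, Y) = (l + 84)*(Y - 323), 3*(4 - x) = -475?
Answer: 217864/3 ≈ 72621.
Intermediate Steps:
x = 487/3 (x = 4 - 1/3*(-475) = 4 + 475/3 = 487/3 ≈ 162.33)
K(l, Y) = (-323 + Y)*(84 + l) (K(l, Y) = (84 + l)*(-323 + Y) = (-323 + Y)*(84 + l))
-K(368, x) = -(-27132 - 323*368 + 84*(487/3) + (487/3)*368) = -(-27132 - 118864 + 13636 + 179216/3) = -1*(-217864/3) = 217864/3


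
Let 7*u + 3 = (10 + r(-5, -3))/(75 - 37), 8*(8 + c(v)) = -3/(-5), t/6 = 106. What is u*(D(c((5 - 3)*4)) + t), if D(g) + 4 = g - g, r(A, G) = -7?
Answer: -35076/133 ≈ -263.73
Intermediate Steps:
t = 636 (t = 6*106 = 636)
c(v) = -317/40 (c(v) = -8 + (-3/(-5))/8 = -8 + (-3*(-⅕))/8 = -8 + (⅛)*(⅗) = -8 + 3/40 = -317/40)
D(g) = -4 (D(g) = -4 + (g - g) = -4 + 0 = -4)
u = -111/266 (u = -3/7 + ((10 - 7)/(75 - 37))/7 = -3/7 + (3/38)/7 = -3/7 + (3*(1/38))/7 = -3/7 + (⅐)*(3/38) = -3/7 + 3/266 = -111/266 ≈ -0.41729)
u*(D(c((5 - 3)*4)) + t) = -111*(-4 + 636)/266 = -111/266*632 = -35076/133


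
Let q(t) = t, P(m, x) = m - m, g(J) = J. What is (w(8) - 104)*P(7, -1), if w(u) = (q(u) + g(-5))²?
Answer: 0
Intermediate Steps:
P(m, x) = 0
w(u) = (-5 + u)² (w(u) = (u - 5)² = (-5 + u)²)
(w(8) - 104)*P(7, -1) = ((-5 + 8)² - 104)*0 = (3² - 104)*0 = (9 - 104)*0 = -95*0 = 0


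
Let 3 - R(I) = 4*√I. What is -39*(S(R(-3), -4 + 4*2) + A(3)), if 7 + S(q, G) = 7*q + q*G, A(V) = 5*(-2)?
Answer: -624 + 1716*I*√3 ≈ -624.0 + 2972.2*I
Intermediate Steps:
A(V) = -10
R(I) = 3 - 4*√I
S(q, G) = -7 + 7*q + G*q (S(q, G) = -7 + (7*q + q*G) = -7 + (7*q + G*q) = -7 + 7*q + G*q)
-39*(S(R(-3), -4 + 4*2) + A(3)) = -39*((-7 + 7*(3 - 4*I*√3) + (-4 + 4*2)*(3 - 4*I*√3)) - 10) = -39*((-7 + 7*(3 - 4*I*√3) + (-4 + 8)*(3 - 4*I*√3)) - 10) = -39*((-7 + 7*(3 - 4*I*√3) + 4*(3 - 4*I*√3)) - 10) = -39*((-7 + (21 - 28*I*√3) + (12 - 16*I*√3)) - 10) = -39*((26 - 44*I*√3) - 10) = -39*(16 - 44*I*√3) = -624 + 1716*I*√3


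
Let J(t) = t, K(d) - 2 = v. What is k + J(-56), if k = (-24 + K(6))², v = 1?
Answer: 385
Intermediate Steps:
K(d) = 3 (K(d) = 2 + 1 = 3)
k = 441 (k = (-24 + 3)² = (-21)² = 441)
k + J(-56) = 441 - 56 = 385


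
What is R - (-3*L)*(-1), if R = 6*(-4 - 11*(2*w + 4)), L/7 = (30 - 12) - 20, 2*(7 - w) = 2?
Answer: -1038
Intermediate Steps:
w = 6 (w = 7 - ½*2 = 7 - 1 = 6)
L = -14 (L = 7*((30 - 12) - 20) = 7*(18 - 20) = 7*(-2) = -14)
R = -1080 (R = 6*(-4 - 11*(2*6 + 4)) = 6*(-4 - 11*(12 + 4)) = 6*(-4 - 11*16) = 6*(-4 - 176) = 6*(-180) = -1080)
R - (-3*L)*(-1) = -1080 - (-3*(-14))*(-1) = -1080 - 42*(-1) = -1080 - 1*(-42) = -1080 + 42 = -1038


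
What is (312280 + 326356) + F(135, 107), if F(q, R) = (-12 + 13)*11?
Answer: 638647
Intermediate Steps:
F(q, R) = 11 (F(q, R) = 1*11 = 11)
(312280 + 326356) + F(135, 107) = (312280 + 326356) + 11 = 638636 + 11 = 638647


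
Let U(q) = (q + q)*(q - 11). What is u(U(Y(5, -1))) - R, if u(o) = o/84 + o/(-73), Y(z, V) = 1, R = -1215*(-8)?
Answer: -14900705/1533 ≈ -9720.0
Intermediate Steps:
R = 9720
U(q) = 2*q*(-11 + q) (U(q) = (2*q)*(-11 + q) = 2*q*(-11 + q))
u(o) = -11*o/6132 (u(o) = o*(1/84) + o*(-1/73) = o/84 - o/73 = -11*o/6132)
u(U(Y(5, -1))) - R = -11*(-11 + 1)/3066 - 1*9720 = -11*(-10)/3066 - 9720 = -11/6132*(-20) - 9720 = 55/1533 - 9720 = -14900705/1533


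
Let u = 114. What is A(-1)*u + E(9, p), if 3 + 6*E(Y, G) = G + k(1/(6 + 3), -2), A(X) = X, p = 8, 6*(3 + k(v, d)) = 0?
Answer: -341/3 ≈ -113.67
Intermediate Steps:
k(v, d) = -3 (k(v, d) = -3 + (⅙)*0 = -3 + 0 = -3)
E(Y, G) = -1 + G/6 (E(Y, G) = -½ + (G - 3)/6 = -½ + (-3 + G)/6 = -½ + (-½ + G/6) = -1 + G/6)
A(-1)*u + E(9, p) = -1*114 + (-1 + (⅙)*8) = -114 + (-1 + 4/3) = -114 + ⅓ = -341/3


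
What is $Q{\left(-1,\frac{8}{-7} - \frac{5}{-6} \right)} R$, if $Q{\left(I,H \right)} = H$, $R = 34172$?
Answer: $- \frac{222118}{21} \approx -10577.0$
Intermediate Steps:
$Q{\left(-1,\frac{8}{-7} - \frac{5}{-6} \right)} R = \left(\frac{8}{-7} - \frac{5}{-6}\right) 34172 = \left(8 \left(- \frac{1}{7}\right) - - \frac{5}{6}\right) 34172 = \left(- \frac{8}{7} + \frac{5}{6}\right) 34172 = \left(- \frac{13}{42}\right) 34172 = - \frac{222118}{21}$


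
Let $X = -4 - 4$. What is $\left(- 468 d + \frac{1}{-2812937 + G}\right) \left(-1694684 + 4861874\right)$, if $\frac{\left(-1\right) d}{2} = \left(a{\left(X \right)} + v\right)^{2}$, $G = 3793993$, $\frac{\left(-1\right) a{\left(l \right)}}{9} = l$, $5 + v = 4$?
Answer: $\frac{7330447137340839915}{490528} \approx 1.4944 \cdot 10^{13}$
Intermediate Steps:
$v = -1$ ($v = -5 + 4 = -1$)
$X = -8$
$a{\left(l \right)} = - 9 l$
$d = -10082$ ($d = - 2 \left(\left(-9\right) \left(-8\right) - 1\right)^{2} = - 2 \left(72 - 1\right)^{2} = - 2 \cdot 71^{2} = \left(-2\right) 5041 = -10082$)
$\left(- 468 d + \frac{1}{-2812937 + G}\right) \left(-1694684 + 4861874\right) = \left(\left(-468\right) \left(-10082\right) + \frac{1}{-2812937 + 3793993}\right) \left(-1694684 + 4861874\right) = \left(4718376 + \frac{1}{981056}\right) 3167190 = \frac{4628991085057}{981056} \cdot 3167190 = \frac{7330447137340839915}{490528}$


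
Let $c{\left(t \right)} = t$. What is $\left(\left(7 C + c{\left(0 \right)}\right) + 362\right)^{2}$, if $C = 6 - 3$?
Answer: $146689$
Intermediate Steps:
$C = 3$
$\left(\left(7 C + c{\left(0 \right)}\right) + 362\right)^{2} = \left(\left(7 \cdot 3 + 0\right) + 362\right)^{2} = \left(\left(21 + 0\right) + 362\right)^{2} = \left(21 + 362\right)^{2} = 383^{2} = 146689$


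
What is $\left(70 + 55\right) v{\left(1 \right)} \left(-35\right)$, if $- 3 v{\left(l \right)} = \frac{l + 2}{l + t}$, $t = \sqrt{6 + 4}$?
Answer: $- \frac{4375}{9} + \frac{4375 \sqrt{10}}{9} \approx 1051.1$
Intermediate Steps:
$t = \sqrt{10} \approx 3.1623$
$v{\left(l \right)} = - \frac{2 + l}{3 \left(l + \sqrt{10}\right)}$ ($v{\left(l \right)} = - \frac{\left(l + 2\right) \frac{1}{l + \sqrt{10}}}{3} = - \frac{\left(2 + l\right) \frac{1}{l + \sqrt{10}}}{3} = - \frac{\frac{1}{l + \sqrt{10}} \left(2 + l\right)}{3} = - \frac{2 + l}{3 \left(l + \sqrt{10}\right)}$)
$\left(70 + 55\right) v{\left(1 \right)} \left(-35\right) = \left(70 + 55\right) \frac{-2 - 1}{3 \left(1 + \sqrt{10}\right)} \left(-35\right) = 125 \frac{-2 - 1}{3 \left(1 + \sqrt{10}\right)} \left(-35\right) = 125 \cdot \frac{1}{3} \frac{1}{1 + \sqrt{10}} \left(-3\right) \left(-35\right) = 125 - \frac{1}{1 + \sqrt{10}} \left(-35\right) = 125 \frac{35}{1 + \sqrt{10}} = \frac{4375}{1 + \sqrt{10}}$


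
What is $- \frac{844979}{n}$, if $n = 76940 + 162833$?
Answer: $- \frac{844979}{239773} \approx -3.5241$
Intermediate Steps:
$n = 239773$
$- \frac{844979}{n} = - \frac{844979}{239773}$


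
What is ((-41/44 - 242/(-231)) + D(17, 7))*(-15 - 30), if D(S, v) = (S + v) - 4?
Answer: -278805/308 ≈ -905.21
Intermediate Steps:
D(S, v) = -4 + S + v
((-41/44 - 242/(-231)) + D(17, 7))*(-15 - 30) = ((-41/44 - 242/(-231)) + (-4 + 17 + 7))*(-15 - 30) = ((-41*1/44 - 242*(-1/231)) + 20)*(-45) = ((-41/44 + 22/21) + 20)*(-45) = (107/924 + 20)*(-45) = (18587/924)*(-45) = -278805/308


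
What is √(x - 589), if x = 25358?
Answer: √24769 ≈ 157.38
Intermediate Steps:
√(x - 589) = √(25358 - 589) = √24769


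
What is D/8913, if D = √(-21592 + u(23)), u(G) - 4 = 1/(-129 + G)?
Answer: I*√242562874/944778 ≈ 0.016485*I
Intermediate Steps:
u(G) = 4 + 1/(-129 + G)
D = I*√242562874/106 (D = √(-21592 + (-515 + 4*23)/(-129 + 23)) = √(-21592 + (-515 + 92)/(-106)) = √(-21592 - 1/106*(-423)) = √(-21592 + 423/106) = √(-2288329/106) = I*√242562874/106 ≈ 146.93*I)
D/8913 = (I*√242562874/106)/8913 = (I*√242562874/106)*(1/8913) = I*√242562874/944778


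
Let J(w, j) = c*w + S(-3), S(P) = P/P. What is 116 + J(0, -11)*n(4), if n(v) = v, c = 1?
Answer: 120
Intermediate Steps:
S(P) = 1
J(w, j) = 1 + w (J(w, j) = 1*w + 1 = w + 1 = 1 + w)
116 + J(0, -11)*n(4) = 116 + (1 + 0)*4 = 116 + 1*4 = 116 + 4 = 120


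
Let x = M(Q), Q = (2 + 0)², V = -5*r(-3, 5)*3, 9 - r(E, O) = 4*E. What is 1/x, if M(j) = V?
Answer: -1/315 ≈ -0.0031746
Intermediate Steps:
r(E, O) = 9 - 4*E
V = -315 (V = -5*(9 - 4*(-3))*3 = -5*(9 + 12)*3 = -5*21*3 = -105*3 = -315)
Q = 4 (Q = 2² = 4)
M(j) = -315
x = -315
1/x = 1/(-315) = -1/315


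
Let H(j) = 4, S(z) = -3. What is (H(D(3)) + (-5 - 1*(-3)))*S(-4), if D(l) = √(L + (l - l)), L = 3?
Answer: -6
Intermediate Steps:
D(l) = √3 (D(l) = √(3 + (l - l)) = √(3 + 0) = √3)
(H(D(3)) + (-5 - 1*(-3)))*S(-4) = (4 + (-5 - 1*(-3)))*(-3) = (4 + (-5 + 3))*(-3) = (4 - 2)*(-3) = 2*(-3) = -6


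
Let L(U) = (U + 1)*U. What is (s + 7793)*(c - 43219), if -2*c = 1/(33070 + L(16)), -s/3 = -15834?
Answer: -159361063495115/66684 ≈ -2.3898e+9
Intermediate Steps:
L(U) = U*(1 + U) (L(U) = (1 + U)*U = U*(1 + U))
s = 47502 (s = -3*(-15834) = 47502)
c = -1/66684 (c = -1/(2*(33070 + 16*(1 + 16))) = -1/(2*(33070 + 16*17)) = -1/(2*(33070 + 272)) = -1/2/33342 = -1/2*1/33342 = -1/66684 ≈ -1.4996e-5)
(s + 7793)*(c - 43219) = (47502 + 7793)*(-1/66684 - 43219) = 55295*(-2882015797/66684) = -159361063495115/66684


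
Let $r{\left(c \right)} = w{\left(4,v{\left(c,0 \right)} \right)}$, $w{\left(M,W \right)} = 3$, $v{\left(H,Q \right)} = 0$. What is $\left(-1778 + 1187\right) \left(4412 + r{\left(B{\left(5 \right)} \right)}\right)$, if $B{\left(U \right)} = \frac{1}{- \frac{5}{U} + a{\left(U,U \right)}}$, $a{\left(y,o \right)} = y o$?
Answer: $-2609265$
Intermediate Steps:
$a{\left(y,o \right)} = o y$
$B{\left(U \right)} = \frac{1}{U^{2} - \frac{5}{U}}$ ($B{\left(U \right)} = \frac{1}{- \frac{5}{U} + U U} = \frac{1}{- \frac{5}{U} + U^{2}} = \frac{1}{U^{2} - \frac{5}{U}}$)
$r{\left(c \right)} = 3$
$\left(-1778 + 1187\right) \left(4412 + r{\left(B{\left(5 \right)} \right)}\right) = \left(-1778 + 1187\right) \left(4412 + 3\right) = \left(-591\right) 4415 = -2609265$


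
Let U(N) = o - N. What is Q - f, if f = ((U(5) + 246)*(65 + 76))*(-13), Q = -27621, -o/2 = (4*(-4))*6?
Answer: 766068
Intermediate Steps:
o = 192 (o = -2*4*(-4)*6 = -(-32)*6 = -2*(-96) = 192)
U(N) = 192 - N
f = -793689 (f = (((192 - 1*5) + 246)*(65 + 76))*(-13) = (((192 - 5) + 246)*141)*(-13) = ((187 + 246)*141)*(-13) = (433*141)*(-13) = 61053*(-13) = -793689)
Q - f = -27621 - 1*(-793689) = -27621 + 793689 = 766068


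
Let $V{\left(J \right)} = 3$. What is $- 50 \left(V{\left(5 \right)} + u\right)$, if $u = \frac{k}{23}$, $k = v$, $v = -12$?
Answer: $- \frac{2850}{23} \approx -123.91$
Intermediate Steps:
$k = -12$
$u = - \frac{12}{23} \approx -0.52174$
$- 50 \left(V{\left(5 \right)} + u\right) = - 50 \left(3 - \frac{12}{23}\right) = \left(-50\right) \frac{57}{23} = - \frac{2850}{23}$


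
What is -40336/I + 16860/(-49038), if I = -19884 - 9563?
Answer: 22447278/21879121 ≈ 1.0260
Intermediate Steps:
I = -29447
-40336/I + 16860/(-49038) = -40336/(-29447) + 16860/(-49038) = -40336*(-1/29447) + 16860*(-1/49038) = 40336/29447 - 2810/8173 = 22447278/21879121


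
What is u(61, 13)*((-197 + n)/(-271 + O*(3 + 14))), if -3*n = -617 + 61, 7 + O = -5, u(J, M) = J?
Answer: 427/285 ≈ 1.4982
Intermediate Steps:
O = -12 (O = -7 - 5 = -12)
n = 556/3 (n = -(-617 + 61)/3 = -1/3*(-556) = 556/3 ≈ 185.33)
u(61, 13)*((-197 + n)/(-271 + O*(3 + 14))) = 61*((-197 + 556/3)/(-271 - 12*(3 + 14))) = 61*(-35/(3*(-271 - 12*17))) = 61*(-35/(3*(-271 - 204))) = 61*(-35/3/(-475)) = 61*(-35/3*(-1/475)) = 61*(7/285) = 427/285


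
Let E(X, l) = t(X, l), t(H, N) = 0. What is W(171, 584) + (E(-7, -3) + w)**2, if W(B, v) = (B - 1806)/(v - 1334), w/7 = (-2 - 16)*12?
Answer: 114307309/50 ≈ 2.2861e+6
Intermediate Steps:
E(X, l) = 0
w = -1512 (w = 7*((-2 - 16)*12) = 7*(-18*12) = 7*(-216) = -1512)
W(B, v) = (-1806 + B)/(-1334 + v)
W(171, 584) + (E(-7, -3) + w)**2 = (-1806 + 171)/(-1334 + 584) + (0 - 1512)**2 = -1635/(-750) + (-1512)**2 = -1/750*(-1635) + 2286144 = 109/50 + 2286144 = 114307309/50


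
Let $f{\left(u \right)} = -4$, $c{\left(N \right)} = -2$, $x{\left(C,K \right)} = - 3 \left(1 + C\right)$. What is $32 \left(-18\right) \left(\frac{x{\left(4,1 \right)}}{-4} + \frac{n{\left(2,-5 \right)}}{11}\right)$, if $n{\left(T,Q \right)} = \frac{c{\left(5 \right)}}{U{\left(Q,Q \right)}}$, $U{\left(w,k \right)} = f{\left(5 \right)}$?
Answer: $- \frac{24048}{11} \approx -2186.2$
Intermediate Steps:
$x{\left(C,K \right)} = -3 - 3 C$
$U{\left(w,k \right)} = -4$
$n{\left(T,Q \right)} = \frac{1}{2}$ ($n{\left(T,Q \right)} = - \frac{2}{-4} = \left(-2\right) \left(- \frac{1}{4}\right) = \frac{1}{2}$)
$32 \left(-18\right) \left(\frac{x{\left(4,1 \right)}}{-4} + \frac{n{\left(2,-5 \right)}}{11}\right) = 32 \left(-18\right) \left(\frac{-3 - 12}{-4} + \frac{1}{2 \cdot 11}\right) = - 576 \left(\left(-3 - 12\right) \left(- \frac{1}{4}\right) + \frac{1}{2} \cdot \frac{1}{11}\right) = - 576 \left(\left(-15\right) \left(- \frac{1}{4}\right) + \frac{1}{22}\right) = - 576 \left(\frac{15}{4} + \frac{1}{22}\right) = \left(-576\right) \frac{167}{44} = - \frac{24048}{11}$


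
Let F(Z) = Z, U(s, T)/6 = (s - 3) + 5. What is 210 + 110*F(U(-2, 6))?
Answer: 210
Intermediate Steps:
U(s, T) = 12 + 6*s (U(s, T) = 6*((s - 3) + 5) = 6*((-3 + s) + 5) = 6*(2 + s) = 12 + 6*s)
210 + 110*F(U(-2, 6)) = 210 + 110*(12 + 6*(-2)) = 210 + 110*(12 - 12) = 210 + 110*0 = 210 + 0 = 210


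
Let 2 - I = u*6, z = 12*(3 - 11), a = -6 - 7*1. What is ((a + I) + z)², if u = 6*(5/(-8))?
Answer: 28561/4 ≈ 7140.3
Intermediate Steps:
u = -15/4 (u = 6*(5*(-⅛)) = 6*(-5/8) = -15/4 ≈ -3.7500)
a = -13 (a = -6 - 7 = -13)
z = -96 (z = 12*(-8) = -96)
I = 49/2 (I = 2 - (-15)*6/4 = 2 - 1*(-45/2) = 2 + 45/2 = 49/2 ≈ 24.500)
((a + I) + z)² = ((-13 + 49/2) - 96)² = (23/2 - 96)² = (-169/2)² = 28561/4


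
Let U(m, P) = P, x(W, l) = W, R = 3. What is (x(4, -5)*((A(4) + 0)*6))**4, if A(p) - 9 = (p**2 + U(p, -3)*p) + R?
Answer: 21743271936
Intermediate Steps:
A(p) = 12 + p**2 - 3*p (A(p) = 9 + ((p**2 - 3*p) + 3) = 9 + (3 + p**2 - 3*p) = 12 + p**2 - 3*p)
(x(4, -5)*((A(4) + 0)*6))**4 = (4*(((12 + 4**2 - 3*4) + 0)*6))**4 = (4*(((12 + 16 - 12) + 0)*6))**4 = (4*((16 + 0)*6))**4 = (4*(16*6))**4 = (4*96)**4 = 384**4 = 21743271936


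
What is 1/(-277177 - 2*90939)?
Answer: -1/459055 ≈ -2.1784e-6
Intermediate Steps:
1/(-277177 - 2*90939) = 1/(-277177 - 181878) = 1/(-459055) = -1/459055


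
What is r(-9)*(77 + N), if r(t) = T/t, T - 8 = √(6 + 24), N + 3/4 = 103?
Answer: -478/3 - 239*√30/12 ≈ -268.42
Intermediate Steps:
N = 409/4 (N = -¾ + 103 = 409/4 ≈ 102.25)
T = 8 + √30 (T = 8 + √(6 + 24) = 8 + √30 ≈ 13.477)
r(t) = (8 + √30)/t
r(-9)*(77 + N) = ((8 + √30)/(-9))*(77 + 409/4) = -(8 + √30)/9*(717/4) = (-8/9 - √30/9)*(717/4) = -478/3 - 239*√30/12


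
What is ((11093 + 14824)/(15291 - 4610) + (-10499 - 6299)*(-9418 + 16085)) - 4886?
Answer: -1196241554595/10681 ≈ -1.1200e+8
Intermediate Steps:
((11093 + 14824)/(15291 - 4610) + (-10499 - 6299)*(-9418 + 16085)) - 4886 = (25917/10681 - 16798*6667) - 4886 = (25917*(1/10681) - 111992266) - 4886 = (25917/10681 - 111992266) - 4886 = -1196189367229/10681 - 4886 = -1196241554595/10681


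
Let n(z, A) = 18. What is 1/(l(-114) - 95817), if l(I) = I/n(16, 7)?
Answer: -3/287470 ≈ -1.0436e-5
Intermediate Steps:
l(I) = I/18
1/(l(-114) - 95817) = 1/((1/18)*(-114) - 95817) = 1/(-19/3 - 95817) = 1/(-287470/3) = -3/287470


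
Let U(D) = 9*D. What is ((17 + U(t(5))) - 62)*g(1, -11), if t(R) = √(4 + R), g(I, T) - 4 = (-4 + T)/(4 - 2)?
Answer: 63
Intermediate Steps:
g(I, T) = 2 + T/2 (g(I, T) = 4 + (-4 + T)/(4 - 2) = 4 + (-4 + T)/2 = 4 + (-4 + T)*(½) = 4 + (-2 + T/2) = 2 + T/2)
((17 + U(t(5))) - 62)*g(1, -11) = ((17 + 9*√(4 + 5)) - 62)*(2 + (½)*(-11)) = ((17 + 9*√9) - 62)*(2 - 11/2) = ((17 + 9*3) - 62)*(-7/2) = ((17 + 27) - 62)*(-7/2) = (44 - 62)*(-7/2) = -18*(-7/2) = 63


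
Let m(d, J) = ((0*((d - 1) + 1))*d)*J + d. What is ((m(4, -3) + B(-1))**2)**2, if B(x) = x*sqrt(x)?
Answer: (4 - I)**4 ≈ 161.0 - 240.0*I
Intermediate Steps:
B(x) = x**(3/2)
m(d, J) = d (m(d, J) = ((0*((-1 + d) + 1))*d)*J + d = ((0*d)*d)*J + d = (0*d)*J + d = 0*J + d = 0 + d = d)
((m(4, -3) + B(-1))**2)**2 = ((4 + (-1)**(3/2))**2)**2 = ((4 - I)**2)**2 = (4 - I)**4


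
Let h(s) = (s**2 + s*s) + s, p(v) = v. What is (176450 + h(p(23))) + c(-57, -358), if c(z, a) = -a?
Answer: 177889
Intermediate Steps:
h(s) = s + 2*s**2 (h(s) = (s**2 + s**2) + s = 2*s**2 + s = s + 2*s**2)
(176450 + h(p(23))) + c(-57, -358) = (176450 + 23*(1 + 2*23)) - 1*(-358) = (176450 + 23*(1 + 46)) + 358 = (176450 + 23*47) + 358 = (176450 + 1081) + 358 = 177531 + 358 = 177889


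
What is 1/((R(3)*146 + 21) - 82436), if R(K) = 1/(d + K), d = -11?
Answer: -4/329733 ≈ -1.2131e-5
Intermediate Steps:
R(K) = 1/(-11 + K)
1/((R(3)*146 + 21) - 82436) = 1/((146/(-11 + 3) + 21) - 82436) = 1/((146/(-8) + 21) - 82436) = 1/((-1/8*146 + 21) - 82436) = 1/((-73/4 + 21) - 82436) = 1/(11/4 - 82436) = 1/(-329733/4) = -4/329733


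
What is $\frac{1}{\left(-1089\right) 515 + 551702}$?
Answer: $- \frac{1}{9133} \approx -0.00010949$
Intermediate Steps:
$\frac{1}{\left(-1089\right) 515 + 551702} = \frac{1}{-560835 + 551702} = \frac{1}{-9133} = - \frac{1}{9133}$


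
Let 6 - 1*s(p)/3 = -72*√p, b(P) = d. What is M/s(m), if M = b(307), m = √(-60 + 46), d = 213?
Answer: 213/(18 + 216*14^(¼)*√I) ≈ 0.35985 - 0.33918*I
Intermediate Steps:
b(P) = 213
m = I*√14 (m = √(-14) = I*√14 ≈ 3.7417*I)
s(p) = 18 + 216*√p (s(p) = 18 - (-216)*√p = 18 + 216*√p)
M = 213
M/s(m) = 213/(18 + 216*√(I*√14)) = 213/(18 + 216*(14^(¼)*√I)) = 213/(18 + 216*14^(¼)*√I)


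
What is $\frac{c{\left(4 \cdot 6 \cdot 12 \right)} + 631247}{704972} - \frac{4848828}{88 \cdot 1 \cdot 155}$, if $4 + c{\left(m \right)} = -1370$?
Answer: $- \frac{426212063137}{1201977260} \approx -354.59$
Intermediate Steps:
$c{\left(m \right)} = -1374$ ($c{\left(m \right)} = -4 - 1370 = -1374$)
$\frac{c{\left(4 \cdot 6 \cdot 12 \right)} + 631247}{704972} - \frac{4848828}{88 \cdot 1 \cdot 155} = \frac{-1374 + 631247}{704972} - \frac{4848828}{88 \cdot 1 \cdot 155} = 629873 \cdot \frac{1}{704972} - \frac{4848828}{88 \cdot 155} = \frac{629873}{704972} - \frac{4848828}{13640} = \frac{629873}{704972} - \frac{1212207}{3410} = - \frac{426212063137}{1201977260}$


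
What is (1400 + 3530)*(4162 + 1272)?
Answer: 26789620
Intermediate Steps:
(1400 + 3530)*(4162 + 1272) = 4930*5434 = 26789620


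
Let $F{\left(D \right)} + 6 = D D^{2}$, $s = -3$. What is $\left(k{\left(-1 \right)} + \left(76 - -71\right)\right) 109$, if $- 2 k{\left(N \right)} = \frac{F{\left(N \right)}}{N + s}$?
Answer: $\frac{127421}{8} \approx 15928.0$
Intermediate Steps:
$F{\left(D \right)} = -6 + D^{3}$ ($F{\left(D \right)} = -6 + D D^{2} = -6 + D^{3}$)
$k{\left(N \right)} = - \frac{-6 + N^{3}}{2 \left(-3 + N\right)}$ ($k{\left(N \right)} = - \frac{\left(-6 + N^{3}\right) \frac{1}{N - 3}}{2} = - \frac{\left(-6 + N^{3}\right) \frac{1}{-3 + N}}{2} = - \frac{\frac{1}{-3 + N} \left(-6 + N^{3}\right)}{2} = - \frac{-6 + N^{3}}{2 \left(-3 + N\right)}$)
$\left(k{\left(-1 \right)} + \left(76 - -71\right)\right) 109 = \left(\frac{6 - \left(-1\right)^{3}}{2 \left(-3 - 1\right)} + \left(76 - -71\right)\right) 109 = \left(\frac{6 - -1}{2 \left(-4\right)} + \left(76 + 71\right)\right) 109 = \left(\frac{1}{2} \left(- \frac{1}{4}\right) \left(6 + 1\right) + 147\right) 109 = \left(\frac{1}{2} \left(- \frac{1}{4}\right) 7 + 147\right) 109 = \left(- \frac{7}{8} + 147\right) 109 = \frac{1169}{8} \cdot 109 = \frac{127421}{8}$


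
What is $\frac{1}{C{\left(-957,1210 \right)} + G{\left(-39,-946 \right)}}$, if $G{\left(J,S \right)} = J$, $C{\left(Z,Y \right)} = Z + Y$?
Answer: $\frac{1}{214} \approx 0.0046729$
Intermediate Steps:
$C{\left(Z,Y \right)} = Y + Z$
$\frac{1}{C{\left(-957,1210 \right)} + G{\left(-39,-946 \right)}} = \frac{1}{\left(1210 - 957\right) - 39} = \frac{1}{253 - 39} = \frac{1}{214}$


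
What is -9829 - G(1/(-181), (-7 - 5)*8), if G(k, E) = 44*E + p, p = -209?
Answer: -5396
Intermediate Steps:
G(k, E) = -209 + 44*E (G(k, E) = 44*E - 209 = -209 + 44*E)
-9829 - G(1/(-181), (-7 - 5)*8) = -9829 - (-209 + 44*((-7 - 5)*8)) = -9829 - (-209 + 44*(-12*8)) = -9829 - (-209 + 44*(-96)) = -9829 - (-209 - 4224) = -9829 - 1*(-4433) = -9829 + 4433 = -5396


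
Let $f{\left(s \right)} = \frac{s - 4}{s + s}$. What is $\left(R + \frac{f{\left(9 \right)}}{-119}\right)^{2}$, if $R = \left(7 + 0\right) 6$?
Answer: $\frac{8092621681}{4588164} \approx 1763.8$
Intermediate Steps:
$f{\left(s \right)} = \frac{-4 + s}{2 s}$
$R = 42$ ($R = 7 \cdot 6 = 42$)
$\left(R + \frac{f{\left(9 \right)}}{-119}\right)^{2} = \left(42 + \frac{\frac{1}{2} \cdot \frac{1}{9} \left(-4 + 9\right)}{-119}\right)^{2} = \left(42 + \frac{1}{2} \cdot \frac{1}{9} \cdot 5 \left(- \frac{1}{119}\right)\right)^{2} = \left(42 + \frac{5}{18} \left(- \frac{1}{119}\right)\right)^{2} = \left(42 - \frac{5}{2142}\right)^{2} = \left(\frac{89959}{2142}\right)^{2} = \frac{8092621681}{4588164}$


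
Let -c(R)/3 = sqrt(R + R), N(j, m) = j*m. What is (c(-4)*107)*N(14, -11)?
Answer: 98868*I*sqrt(2) ≈ 1.3982e+5*I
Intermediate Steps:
c(R) = -3*sqrt(2)*sqrt(R) (c(R) = -3*sqrt(R + R) = -3*sqrt(2)*sqrt(R))
(c(-4)*107)*N(14, -11) = (-3*sqrt(2)*sqrt(-4)*107)*(14*(-11)) = (-3*sqrt(2)*2*I*107)*(-154) = (-6*I*sqrt(2)*107)*(-154) = -642*I*sqrt(2)*(-154) = 98868*I*sqrt(2)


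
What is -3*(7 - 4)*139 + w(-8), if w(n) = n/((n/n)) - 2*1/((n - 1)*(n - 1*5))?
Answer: -147305/117 ≈ -1259.0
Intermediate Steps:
w(n) = n - 2/((-1 + n)*(-5 + n)) (w(n) = n/1 - 2*1/((-1 + n)*(n - 5)) = n*1 - 2*1/((-1 + n)*(-5 + n)) = n - 2/((-1 + n)*(-5 + n)))
-3*(7 - 4)*139 + w(-8) = -3*(7 - 4)*139 + (-2 + (-8)³ - 6*(-8)² + 5*(-8))/(5 + (-8)² - 6*(-8)) = -3*3*139 + (-2 - 512 - 6*64 - 40)/(5 + 64 + 48) = -9*139 + (-2 - 512 - 384 - 40)/117 = -1251 + (1/117)*(-938) = -1251 - 938/117 = -147305/117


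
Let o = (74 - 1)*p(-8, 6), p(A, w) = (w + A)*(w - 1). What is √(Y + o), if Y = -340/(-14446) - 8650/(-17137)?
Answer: I*√11176691820782104490/123780551 ≈ 27.009*I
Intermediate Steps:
Y = 65392240/123780551 (Y = -340*(-1/14446) - 8650*(-1/17137) = 170/7223 + 8650/17137 = 65392240/123780551 ≈ 0.52829)
p(A, w) = (-1 + w)*(A + w) (p(A, w) = (A + w)*(-1 + w) = (-1 + w)*(A + w))
o = -730 (o = (74 - 1)*(6² - 1*(-8) - 1*6 - 8*6) = 73*(36 + 8 - 6 - 48) = 73*(-10) = -730)
√(Y + o) = √(65392240/123780551 - 730) = √(-90294409990/123780551) = I*√11176691820782104490/123780551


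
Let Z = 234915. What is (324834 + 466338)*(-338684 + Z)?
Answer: -82099127268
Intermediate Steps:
(324834 + 466338)*(-338684 + Z) = (324834 + 466338)*(-338684 + 234915) = 791172*(-103769) = -82099127268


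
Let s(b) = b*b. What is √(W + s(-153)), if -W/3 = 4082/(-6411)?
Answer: √106912218755/2137 ≈ 153.01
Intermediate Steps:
s(b) = b²
W = 4082/2137 (W = -12246/(-6411) = -12246*(-1)/6411 = -3*(-4082/6411) = 4082/2137 ≈ 1.9102)
√(W + s(-153)) = √(4082/2137 + (-153)²) = √(4082/2137 + 23409) = √(50029115/2137) = √106912218755/2137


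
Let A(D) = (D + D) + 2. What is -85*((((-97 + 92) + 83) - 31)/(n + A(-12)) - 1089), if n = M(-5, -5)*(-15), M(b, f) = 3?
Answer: 6205850/67 ≈ 92625.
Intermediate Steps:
A(D) = 2 + 2*D (A(D) = 2*D + 2 = 2 + 2*D)
n = -45 (n = 3*(-15) = -45)
-85*((((-97 + 92) + 83) - 31)/(n + A(-12)) - 1089) = -85*((((-97 + 92) + 83) - 31)/(-45 + (2 + 2*(-12))) - 1089) = -85*(((-5 + 83) - 31)/(-45 + (2 - 24)) - 1089) = -85*((78 - 31)/(-45 - 22) - 1089) = -85*(47/(-67) - 1089) = -85*(47*(-1/67) - 1089) = -85*(-47/67 - 1089) = -85*(-73010/67) = 6205850/67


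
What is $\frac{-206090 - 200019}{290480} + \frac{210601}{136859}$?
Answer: $\frac{5595706849}{39754802320} \approx 0.14076$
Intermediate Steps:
$\frac{-206090 - 200019}{290480} + \frac{210601}{136859} = \left(-206090 - 200019\right) \frac{1}{290480} + 210601 \cdot \frac{1}{136859} = \left(-406109\right) \frac{1}{290480} + \frac{210601}{136859} = - \frac{406109}{290480} + \frac{210601}{136859} = \frac{5595706849}{39754802320}$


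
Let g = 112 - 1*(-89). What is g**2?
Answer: 40401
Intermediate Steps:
g = 201 (g = 112 + 89 = 201)
g**2 = 201**2 = 40401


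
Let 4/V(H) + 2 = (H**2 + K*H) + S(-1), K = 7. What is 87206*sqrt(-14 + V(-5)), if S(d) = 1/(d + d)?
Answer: 87206*I*sqrt(358)/5 ≈ 3.3e+5*I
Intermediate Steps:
S(d) = 1/(2*d)
V(H) = 4/(-5/2 + H**2 + 7*H) (V(H) = 4/(-2 + ((H**2 + 7*H) + (1/2)/(-1))) = 4/(-2 + ((H**2 + 7*H) + (1/2)*(-1))) = 4/(-2 + ((H**2 + 7*H) - 1/2)) = 4/(-2 + (-1/2 + H**2 + 7*H)) = 4/(-5/2 + H**2 + 7*H))
87206*sqrt(-14 + V(-5)) = 87206*sqrt(-14 + 8/(-5 + 2*(-5)**2 + 14*(-5))) = 87206*sqrt(-14 + 8/(-5 + 2*25 - 70)) = 87206*sqrt(-14 + 8/(-5 + 50 - 70)) = 87206*sqrt(-14 + 8/(-25)) = 87206*sqrt(-14 + 8*(-1/25)) = 87206*sqrt(-14 - 8/25) = 87206*sqrt(-358/25) = 87206*(I*sqrt(358)/5) = 87206*I*sqrt(358)/5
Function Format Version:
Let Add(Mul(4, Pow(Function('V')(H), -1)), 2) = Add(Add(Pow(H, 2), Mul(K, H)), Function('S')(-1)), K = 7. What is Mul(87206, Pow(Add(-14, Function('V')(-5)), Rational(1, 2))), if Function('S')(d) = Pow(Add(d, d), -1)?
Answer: Mul(Rational(87206, 5), I, Pow(358, Rational(1, 2))) ≈ Mul(3.3000e+5, I)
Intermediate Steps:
Function('S')(d) = Mul(Rational(1, 2), Pow(d, -1)) (Function('S')(d) = Pow(Mul(2, d), -1) = Mul(Rational(1, 2), Pow(d, -1)))
Function('V')(H) = Mul(4, Pow(Add(Rational(-5, 2), Pow(H, 2), Mul(7, H)), -1)) (Function('V')(H) = Mul(4, Pow(Add(-2, Add(Add(Pow(H, 2), Mul(7, H)), Mul(Rational(1, 2), Pow(-1, -1)))), -1)) = Mul(4, Pow(Add(-2, Add(Add(Pow(H, 2), Mul(7, H)), Mul(Rational(1, 2), -1))), -1)) = Mul(4, Pow(Add(-2, Add(Add(Pow(H, 2), Mul(7, H)), Rational(-1, 2))), -1)) = Mul(4, Pow(Add(-2, Add(Rational(-1, 2), Pow(H, 2), Mul(7, H))), -1)) = Mul(4, Pow(Add(Rational(-5, 2), Pow(H, 2), Mul(7, H)), -1)))
Mul(87206, Pow(Add(-14, Function('V')(-5)), Rational(1, 2))) = Mul(87206, Pow(Add(-14, Mul(8, Pow(Add(-5, Mul(2, Pow(-5, 2)), Mul(14, -5)), -1))), Rational(1, 2))) = Mul(87206, Pow(Add(-14, Mul(8, Pow(Add(-5, Mul(2, 25), -70), -1))), Rational(1, 2))) = Mul(87206, Pow(Add(-14, Mul(8, Pow(Add(-5, 50, -70), -1))), Rational(1, 2))) = Mul(87206, Pow(Add(-14, Mul(8, Pow(-25, -1))), Rational(1, 2))) = Mul(87206, Pow(Add(-14, Mul(8, Rational(-1, 25))), Rational(1, 2))) = Mul(87206, Pow(Add(-14, Rational(-8, 25)), Rational(1, 2))) = Mul(87206, Pow(Rational(-358, 25), Rational(1, 2))) = Mul(87206, Mul(Rational(1, 5), I, Pow(358, Rational(1, 2)))) = Mul(Rational(87206, 5), I, Pow(358, Rational(1, 2)))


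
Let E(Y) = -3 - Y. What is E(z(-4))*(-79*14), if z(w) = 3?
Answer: 6636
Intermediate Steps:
E(z(-4))*(-79*14) = (-3 - 1*3)*(-79*14) = (-3 - 3)*(-1106) = -6*(-1106) = 6636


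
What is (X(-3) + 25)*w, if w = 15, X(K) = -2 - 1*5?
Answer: 270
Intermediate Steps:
X(K) = -7 (X(K) = -2 - 5 = -7)
(X(-3) + 25)*w = (-7 + 25)*15 = 18*15 = 270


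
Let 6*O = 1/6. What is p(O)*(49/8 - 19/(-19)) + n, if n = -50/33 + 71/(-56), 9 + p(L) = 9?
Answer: -5143/1848 ≈ -2.7830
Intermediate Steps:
O = 1/36 (O = (⅙)/6 = (⅙)*(⅙) = 1/36 ≈ 0.027778)
p(L) = 0 (p(L) = -9 + 9 = 0)
n = -5143/1848 (n = -50*1/33 + 71*(-1/56) = -50/33 - 71/56 = -5143/1848 ≈ -2.7830)
p(O)*(49/8 - 19/(-19)) + n = 0*(49/8 - 19/(-19)) - 5143/1848 = 0*(49*(⅛) - 19*(-1/19)) - 5143/1848 = 0*(49/8 + 1) - 5143/1848 = 0*(57/8) - 5143/1848 = 0 - 5143/1848 = -5143/1848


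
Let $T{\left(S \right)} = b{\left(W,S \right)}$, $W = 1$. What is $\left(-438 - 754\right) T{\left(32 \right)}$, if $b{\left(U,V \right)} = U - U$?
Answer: $0$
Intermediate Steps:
$b{\left(U,V \right)} = 0$
$T{\left(S \right)} = 0$
$\left(-438 - 754\right) T{\left(32 \right)} = \left(-438 - 754\right) 0 = \left(-1192\right) 0 = 0$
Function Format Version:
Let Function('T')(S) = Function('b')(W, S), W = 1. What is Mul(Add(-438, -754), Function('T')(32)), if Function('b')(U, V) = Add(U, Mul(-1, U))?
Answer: 0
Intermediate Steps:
Function('b')(U, V) = 0
Function('T')(S) = 0
Mul(Add(-438, -754), Function('T')(32)) = Mul(Add(-438, -754), 0) = Mul(-1192, 0) = 0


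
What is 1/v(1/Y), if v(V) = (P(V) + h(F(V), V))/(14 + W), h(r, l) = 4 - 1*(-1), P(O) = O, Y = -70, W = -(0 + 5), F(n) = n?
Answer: 630/349 ≈ 1.8052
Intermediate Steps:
W = -5 (W = -1*5 = -5)
h(r, l) = 5 (h(r, l) = 4 + 1 = 5)
v(V) = 5/9 + V/9 (v(V) = (V + 5)/(14 - 5) = (5 + V)/9 = (5 + V)*(⅑) = 5/9 + V/9)
1/v(1/Y) = 1/(5/9 + (⅑)/(-70)) = 1/(5/9 + (⅑)*(-1/70)) = 1/(5/9 - 1/630) = 1/(349/630) = 630/349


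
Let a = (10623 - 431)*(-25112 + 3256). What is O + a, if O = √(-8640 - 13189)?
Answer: -222756352 + I*√21829 ≈ -2.2276e+8 + 147.75*I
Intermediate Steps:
a = -222756352 (a = 10192*(-21856) = -222756352)
O = I*√21829 (O = √(-21829) = I*√21829 ≈ 147.75*I)
O + a = I*√21829 - 222756352 = -222756352 + I*√21829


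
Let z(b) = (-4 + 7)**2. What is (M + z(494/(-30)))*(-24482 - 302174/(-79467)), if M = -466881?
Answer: 302721192966080/26489 ≈ 1.1428e+10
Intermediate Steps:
z(b) = 9 (z(b) = 3**2 = 9)
(M + z(494/(-30)))*(-24482 - 302174/(-79467)) = (-466881 + 9)*(-24482 - 302174/(-79467)) = -466872*(-24482 - 302174*(-1/79467)) = -466872*(-24482 + 302174/79467) = -466872*(-1945208920/79467) = 302721192966080/26489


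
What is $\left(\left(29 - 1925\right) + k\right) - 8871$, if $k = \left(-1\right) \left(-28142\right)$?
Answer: $17375$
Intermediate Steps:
$k = 28142$
$\left(\left(29 - 1925\right) + k\right) - 8871 = \left(\left(29 - 1925\right) + 28142\right) - 8871 = \left(-1896 + 28142\right) - 8871 = 26246 - 8871 = 17375$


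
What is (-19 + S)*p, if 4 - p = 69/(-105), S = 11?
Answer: -1304/35 ≈ -37.257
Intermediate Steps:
p = 163/35 (p = 4 - 69/(-105) = 4 - 69*(-1)/105 = 4 - 1*(-23/35) = 4 + 23/35 = 163/35 ≈ 4.6571)
(-19 + S)*p = (-19 + 11)*(163/35) = -8*163/35 = -1304/35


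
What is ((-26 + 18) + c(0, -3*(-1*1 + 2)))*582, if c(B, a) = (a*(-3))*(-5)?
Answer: -30846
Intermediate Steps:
c(B, a) = 15*a (c(B, a) = -3*a*(-5) = 15*a)
((-26 + 18) + c(0, -3*(-1*1 + 2)))*582 = ((-26 + 18) + 15*(-3*(-1*1 + 2)))*582 = (-8 + 15*(-3*(-1 + 2)))*582 = (-8 + 15*(-3*1))*582 = (-8 + 15*(-3))*582 = (-8 - 45)*582 = -53*582 = -30846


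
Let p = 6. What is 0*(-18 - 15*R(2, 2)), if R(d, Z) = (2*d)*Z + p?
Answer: 0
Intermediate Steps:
R(d, Z) = 6 + 2*Z*d (R(d, Z) = (2*d)*Z + 6 = 2*Z*d + 6 = 6 + 2*Z*d)
0*(-18 - 15*R(2, 2)) = 0*(-18 - 15*(6 + 2*2*2)) = 0*(-18 - 15*(6 + 8)) = 0*(-18 - 15*14) = 0*(-18 - 210) = 0*(-228) = 0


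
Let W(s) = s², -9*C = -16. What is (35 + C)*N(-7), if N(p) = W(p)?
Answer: 16219/9 ≈ 1802.1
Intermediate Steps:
C = 16/9 (C = -⅑*(-16) = 16/9 ≈ 1.7778)
N(p) = p²
(35 + C)*N(-7) = (35 + 16/9)*(-7)² = (331/9)*49 = 16219/9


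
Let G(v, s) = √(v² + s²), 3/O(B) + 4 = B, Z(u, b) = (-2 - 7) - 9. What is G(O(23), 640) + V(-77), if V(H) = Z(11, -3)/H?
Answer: 18/77 + √147865609/19 ≈ 640.23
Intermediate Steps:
Z(u, b) = -18 (Z(u, b) = -9 - 9 = -18)
V(H) = -18/H
O(B) = 3/(-4 + B)
G(v, s) = √(s² + v²)
G(O(23), 640) + V(-77) = √(640² + (3/(-4 + 23))²) - 18/(-77) = √(409600 + (3/19)²) - 18*(-1/77) = √(409600 + (3*(1/19))²) + 18/77 = √(409600 + (3/19)²) + 18/77 = √(409600 + 9/361) + 18/77 = √(147865609/361) + 18/77 = √147865609/19 + 18/77 = 18/77 + √147865609/19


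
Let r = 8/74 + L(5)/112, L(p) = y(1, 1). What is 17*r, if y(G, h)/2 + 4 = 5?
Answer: 4437/2072 ≈ 2.1414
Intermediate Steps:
y(G, h) = 2 (y(G, h) = -8 + 2*5 = -8 + 10 = 2)
L(p) = 2
r = 261/2072 (r = 8/74 + 2/112 = 8*(1/74) + 2*(1/112) = 4/37 + 1/56 = 261/2072 ≈ 0.12597)
17*r = 17*(261/2072) = 4437/2072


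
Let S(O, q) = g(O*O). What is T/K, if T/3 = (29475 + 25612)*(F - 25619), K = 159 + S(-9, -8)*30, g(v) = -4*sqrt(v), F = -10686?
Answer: 1999933535/307 ≈ 6.5144e+6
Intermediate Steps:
S(O, q) = -4*sqrt(O**2)
K = -921 (K = 159 - 4*sqrt((-9)**2)*30 = 159 - 4*sqrt(81)*30 = 159 - 4*9*30 = 159 - 36*30 = 159 - 1080 = -921)
T = -5999800605 (T = 3*((29475 + 25612)*(-10686 - 25619)) = 3*(55087*(-36305)) = 3*(-1999933535) = -5999800605)
T/K = -5999800605/(-921) = -5999800605*(-1/921) = 1999933535/307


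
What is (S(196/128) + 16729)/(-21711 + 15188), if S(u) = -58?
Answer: -16671/6523 ≈ -2.5557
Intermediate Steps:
(S(196/128) + 16729)/(-21711 + 15188) = (-58 + 16729)/(-21711 + 15188) = 16671/(-6523) = 16671*(-1/6523) = -16671/6523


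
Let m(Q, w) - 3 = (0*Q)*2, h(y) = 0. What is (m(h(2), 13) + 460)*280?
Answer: 129640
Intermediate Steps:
m(Q, w) = 3 (m(Q, w) = 3 + (0*Q)*2 = 3 + 0*2 = 3 + 0 = 3)
(m(h(2), 13) + 460)*280 = (3 + 460)*280 = 463*280 = 129640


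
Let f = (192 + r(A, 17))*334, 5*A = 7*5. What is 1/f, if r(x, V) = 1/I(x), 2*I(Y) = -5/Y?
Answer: 5/315964 ≈ 1.5825e-5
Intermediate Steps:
I(Y) = -5/(2*Y) (I(Y) = (-5/Y)/2 = -5/(2*Y))
A = 7 (A = (7*5)/5 = (⅕)*35 = 7)
r(x, V) = -2*x/5 (r(x, V) = 1/(-5/(2*x)) = -2*x/5)
f = 315964/5 (f = (192 - ⅖*7)*334 = (192 - 14/5)*334 = (946/5)*334 = 315964/5 ≈ 63193.)
1/f = 1/(315964/5) = 5/315964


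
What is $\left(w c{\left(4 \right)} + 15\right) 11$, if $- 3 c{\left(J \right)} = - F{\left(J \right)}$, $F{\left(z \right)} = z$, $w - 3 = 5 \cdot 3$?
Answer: $429$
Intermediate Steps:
$w = 18$ ($w = 3 + 5 \cdot 3 = 3 + 15 = 18$)
$c{\left(J \right)} = \frac{J}{3}$ ($c{\left(J \right)} = - \frac{\left(-1\right) J}{3} = \frac{J}{3}$)
$\left(w c{\left(4 \right)} + 15\right) 11 = \left(18 \cdot \frac{1}{3} \cdot 4 + 15\right) 11 = \left(18 \cdot \frac{4}{3} + 15\right) 11 = \left(24 + 15\right) 11 = 39 \cdot 11 = 429$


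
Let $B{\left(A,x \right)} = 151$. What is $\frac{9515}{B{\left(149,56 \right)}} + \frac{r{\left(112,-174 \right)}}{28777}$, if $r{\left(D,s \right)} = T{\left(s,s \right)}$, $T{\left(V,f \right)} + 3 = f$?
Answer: $\frac{273786428}{4345327} \approx 63.007$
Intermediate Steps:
$T{\left(V,f \right)} = -3 + f$
$r{\left(D,s \right)} = -3 + s$
$\frac{9515}{B{\left(149,56 \right)}} + \frac{r{\left(112,-174 \right)}}{28777} = \frac{9515}{151} + \frac{-3 - 174}{28777} = 9515 \cdot \frac{1}{151} - \frac{177}{28777} = \frac{9515}{151} - \frac{177}{28777} = \frac{273786428}{4345327}$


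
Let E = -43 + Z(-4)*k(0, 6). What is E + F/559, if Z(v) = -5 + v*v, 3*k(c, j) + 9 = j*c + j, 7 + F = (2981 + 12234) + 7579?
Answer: -7399/559 ≈ -13.236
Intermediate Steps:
F = 22787 (F = -7 + ((2981 + 12234) + 7579) = -7 + (15215 + 7579) = -7 + 22794 = 22787)
k(c, j) = -3 + j/3 + c*j/3 (k(c, j) = -3 + (j*c + j)/3 = -3 + (c*j + j)/3 = -3 + (j + c*j)/3 = -3 + (j/3 + c*j/3) = -3 + j/3 + c*j/3)
Z(v) = -5 + v²
E = -54 (E = -43 + (-5 + (-4)²)*(-3 + (⅓)*6 + (⅓)*0*6) = -43 + (-5 + 16)*(-3 + 2 + 0) = -43 + 11*(-1) = -43 - 11 = -54)
E + F/559 = -54 + 22787/559 = -7399/559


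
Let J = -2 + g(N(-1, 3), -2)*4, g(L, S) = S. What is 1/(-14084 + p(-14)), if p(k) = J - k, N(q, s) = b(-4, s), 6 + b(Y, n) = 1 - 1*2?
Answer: -1/14080 ≈ -7.1023e-5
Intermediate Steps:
b(Y, n) = -7 (b(Y, n) = -6 + (1 - 1*2) = -6 + (1 - 2) = -6 - 1 = -7)
N(q, s) = -7
J = -10 (J = -2 - 2*4 = -2 - 8 = -10)
p(k) = -10 - k
1/(-14084 + p(-14)) = 1/(-14084 + (-10 - 1*(-14))) = 1/(-14084 + (-10 + 14)) = 1/(-14084 + 4) = 1/(-14080) = -1/14080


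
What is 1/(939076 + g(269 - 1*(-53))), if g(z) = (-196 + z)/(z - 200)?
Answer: 61/57283699 ≈ 1.0649e-6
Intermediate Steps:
g(z) = (-196 + z)/(-200 + z)
1/(939076 + g(269 - 1*(-53))) = 1/(939076 + (-196 + (269 - 1*(-53)))/(-200 + (269 - 1*(-53)))) = 1/(939076 + (-196 + (269 + 53))/(-200 + (269 + 53))) = 1/(939076 + (-196 + 322)/(-200 + 322)) = 1/(939076 + 126/122) = 1/(939076 + (1/122)*126) = 1/(939076 + 63/61) = 1/(57283699/61) = 61/57283699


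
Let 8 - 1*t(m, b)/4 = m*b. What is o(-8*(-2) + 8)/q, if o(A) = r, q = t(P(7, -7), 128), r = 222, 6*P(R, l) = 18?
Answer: -111/752 ≈ -0.14761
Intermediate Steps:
P(R, l) = 3 (P(R, l) = (1/6)*18 = 3)
t(m, b) = 32 - 4*b*m (t(m, b) = 32 - 4*m*b = 32 - 4*b*m)
q = -1504 (q = 32 - 4*128*3 = 32 - 1536 = -1504)
o(A) = 222
o(-8*(-2) + 8)/q = 222/(-1504) = 222*(-1/1504) = -111/752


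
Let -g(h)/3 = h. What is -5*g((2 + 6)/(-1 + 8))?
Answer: 120/7 ≈ 17.143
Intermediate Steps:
g(h) = -3*h
-5*g((2 + 6)/(-1 + 8)) = -(-15)*(2 + 6)/(-1 + 8) = -(-15)*8/7 = -5*(-24/7) = 120/7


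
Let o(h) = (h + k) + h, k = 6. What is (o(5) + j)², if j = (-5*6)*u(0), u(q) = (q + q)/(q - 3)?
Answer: 256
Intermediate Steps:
u(q) = 2*q/(-3 + q) (u(q) = (2*q)/(-3 + q) = 2*q/(-3 + q))
o(h) = 6 + 2*h (o(h) = (h + 6) + h = (6 + h) + h = 6 + 2*h)
j = 0 (j = (-5*6)*(2*0/(-3 + 0)) = -60*0/(-3) = -60*0*(-1)/3 = -30*0 = 0)
(o(5) + j)² = ((6 + 2*5) + 0)² = ((6 + 10) + 0)² = (16 + 0)² = 16² = 256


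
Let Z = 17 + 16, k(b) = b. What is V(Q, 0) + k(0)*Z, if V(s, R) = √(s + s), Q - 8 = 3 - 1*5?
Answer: 2*√3 ≈ 3.4641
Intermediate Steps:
Q = 6 (Q = 8 + (3 - 1*5) = 8 + (3 - 5) = 8 - 2 = 6)
V(s, R) = √2*√s (V(s, R) = √(2*s) = √2*√s)
Z = 33
V(Q, 0) + k(0)*Z = √2*√6 + 0*33 = 2*√3 + 0 = 2*√3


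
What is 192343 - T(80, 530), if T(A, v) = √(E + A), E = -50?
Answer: 192343 - √30 ≈ 1.9234e+5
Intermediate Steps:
T(A, v) = √(-50 + A)
192343 - T(80, 530) = 192343 - √(-50 + 80) = 192343 - √30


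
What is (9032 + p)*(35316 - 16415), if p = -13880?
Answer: -91632048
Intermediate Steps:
(9032 + p)*(35316 - 16415) = (9032 - 13880)*(35316 - 16415) = -4848*18901 = -91632048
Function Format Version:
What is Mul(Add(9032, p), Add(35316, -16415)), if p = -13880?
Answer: -91632048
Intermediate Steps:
Mul(Add(9032, p), Add(35316, -16415)) = Mul(Add(9032, -13880), Add(35316, -16415)) = Mul(-4848, 18901) = -91632048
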